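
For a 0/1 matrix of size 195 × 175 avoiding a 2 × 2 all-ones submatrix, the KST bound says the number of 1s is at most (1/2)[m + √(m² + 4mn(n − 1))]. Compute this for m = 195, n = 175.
z(195, 175; 2, 2) ≤ (1/2)[195 + √(195² + 4·195·175·174)] = (1/2)[195 + √23789025] = 2536.1997

Kővári–Sós–Turán: let r_1, ..., r_195 be the row sums and z = Σ r_i the total number of 1s. Each pair of columns can share at most one row with both entries 1 (else a 2×2 all-ones block appears), so Σ_i C(r_i, 2) ≤ C(175, 2) = 15225. By convexity Σ_i C(r_i, 2) ≥ 195·C(z/195, 2) = z(z − 195)/(2·195), giving z² − 195z − 195·175·174 ≤ 0 and hence z ≤ (1/2)[195 + √(38025 + 4·5937750)] = (1/2)[195 + √23789025] ≈ (1/2)(195 + 4877.3994) = 2536.1997.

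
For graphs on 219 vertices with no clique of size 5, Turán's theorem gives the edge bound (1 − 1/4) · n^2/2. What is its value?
Turán density bound = (3/4) · 219^2/2 = 143883/8 ≈ 17985.375

Turán's theorem: ex(n, K_{r+1}) is achieved by the complete r-partite Turán graph T(n, r) with parts as balanced as possible, and is at most (1 − 1/r) · n^2/2. For r = 4, n = 219: the density bound is (3/4) · 47961/2 = 143883/8 ≈ 17985.375. The integer-valued extremum is e(T(219, 4)) = 17985, which is strictly less than the density bound 143883/8 since 4 ∤ 219 (the parts of T(219, 4) cannot all be equal).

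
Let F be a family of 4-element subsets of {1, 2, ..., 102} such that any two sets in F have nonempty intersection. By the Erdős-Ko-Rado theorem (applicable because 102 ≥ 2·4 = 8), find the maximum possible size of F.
max |F| = C(101, 3) = 166650

The Erdős-Ko-Rado theorem states: for n ≥ 2k, an intersecting family of k-subsets of an n-element set has size at most C(n − 1, k − 1), with equality for 'star' families {A ⊆ [n] : |A| = k, i ∈ A} (fix an element i). For n = 102, k = 4: C(101, 3) = 166650.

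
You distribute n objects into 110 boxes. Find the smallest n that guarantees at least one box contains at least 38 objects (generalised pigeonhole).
n = (38 − 1)·110 + 1 = 4071

By the generalised pigeonhole principle, to guarantee some box contains ≥ r objects we need more than (r − 1) · k objects total. Threshold: n = (r − 1) · k + 1. With r = 38 and k = 110: n = 37 · 110 + 1 = 4070 + 1 = 4071. For n = 4070 = 37 · 110, we can put exactly 37 objects in every box, avoiding 38 in any single one — so 4071 is tight.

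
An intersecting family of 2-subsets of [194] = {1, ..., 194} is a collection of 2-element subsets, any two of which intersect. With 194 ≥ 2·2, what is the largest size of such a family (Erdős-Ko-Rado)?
max |F| = C(193, 1) = 193

Erdős-Ko-Rado (1961): when n ≥ 2k, max |F| = C(n−1, k−1). The bound is attained by the star {A : i ∈ A} for any fixed i ∈ [n]. Here C(194−1, 2−1) = C(193, 1) = 193.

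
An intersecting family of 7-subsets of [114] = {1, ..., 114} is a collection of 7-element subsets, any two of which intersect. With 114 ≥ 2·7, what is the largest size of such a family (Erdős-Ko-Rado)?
max |F| = C(113, 6) = 2526561576

The Erdős-Ko-Rado theorem states: for n ≥ 2k, an intersecting family of k-subsets of an n-element set has size at most C(n − 1, k − 1), with equality for 'star' families {A ⊆ [n] : |A| = k, i ∈ A} (fix an element i). For n = 114, k = 7: C(113, 6) = 2526561576.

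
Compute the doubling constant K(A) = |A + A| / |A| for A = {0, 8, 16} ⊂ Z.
K = |A + A| / |A| = 5/3

Enumerate A + A = {a + b : a, b ∈ A}. With |A| = 3, there are |A|^2 = 9 ordered sum pairs; collecting distinct values, A + A = {0, 8, 16, 24, 32}, so |A + A| = 5. Thus K = 5/3. Here |A + A| = 2|A| − 1 = 5, the minimum possible — so K = 5/3 is minimal, which holds iff A is an arithmetic progression.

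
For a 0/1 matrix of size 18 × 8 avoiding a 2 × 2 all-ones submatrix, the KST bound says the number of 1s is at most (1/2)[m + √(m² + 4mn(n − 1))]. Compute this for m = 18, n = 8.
z(18, 8; 2, 2) ≤ (1/2)[18 + √(18² + 4·18·8·7)] = (1/2)[18 + √4356] = 42

Kővári–Sós–Turán: let r_1, ..., r_18 be the row sums and z = Σ r_i the total number of 1s. Each pair of columns can share at most one row with both entries 1 (else a 2×2 all-ones block appears), so Σ_i C(r_i, 2) ≤ C(8, 2) = 28. By convexity Σ_i C(r_i, 2) ≥ 18·C(z/18, 2) = z(z − 18)/(2·18), giving z² − 18z − 18·8·7 ≤ 0 and hence z ≤ (1/2)[18 + √(324 + 4·1008)] = (1/2)[18 + √4356] ≈ (1/2)(18 + 66) = 42.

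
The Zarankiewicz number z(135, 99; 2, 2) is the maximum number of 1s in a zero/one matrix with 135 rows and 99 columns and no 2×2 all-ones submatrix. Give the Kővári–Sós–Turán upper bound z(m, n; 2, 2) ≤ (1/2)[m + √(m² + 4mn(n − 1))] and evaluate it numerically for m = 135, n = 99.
z(135, 99; 2, 2) ≤ (1/2)[135 + √(135² + 4·135·99·98)] = (1/2)[135 + √5257305] = 1213.9407

Kővári–Sós–Turán: let r_1, ..., r_135 be the row sums and z = Σ r_i the total number of 1s. Each pair of columns can share at most one row with both entries 1 (else a 2×2 all-ones block appears), so Σ_i C(r_i, 2) ≤ C(99, 2) = 4851. By convexity Σ_i C(r_i, 2) ≥ 135·C(z/135, 2) = z(z − 135)/(2·135), giving z² − 135z − 135·99·98 ≤ 0 and hence z ≤ (1/2)[135 + √(18225 + 4·1309770)] = (1/2)[135 + √5257305] ≈ (1/2)(135 + 2292.8814) = 1213.9407.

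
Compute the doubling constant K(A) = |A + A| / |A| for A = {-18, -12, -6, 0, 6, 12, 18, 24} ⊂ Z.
K = |A + A| / |A| = 15/8

Enumerate A + A = {a + b : a, b ∈ A}. With |A| = 8, there are |A|^2 = 64 ordered sum pairs; collecting distinct values, A + A = {-36, -30, -24, -18, -12, -6, 0, 6, 12, 18, 24, 30, 36, 42, 48}, so |A + A| = 15. Thus K = 15/8. Here |A + A| = 2|A| − 1 = 15, the minimum possible — so K = 15/8 is minimal, which holds iff A is an arithmetic progression.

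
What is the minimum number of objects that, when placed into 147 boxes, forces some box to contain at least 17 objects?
n = (17 − 1)·147 + 1 = 2353

By the generalised pigeonhole principle, to guarantee some box contains ≥ r objects we need more than (r − 1) · k objects total. Threshold: n = (r − 1) · k + 1. With r = 17 and k = 147: n = 16 · 147 + 1 = 2352 + 1 = 2353. For n = 2352 = 16 · 147, we can put exactly 16 objects in every box, avoiding 17 in any single one — so 2353 is tight.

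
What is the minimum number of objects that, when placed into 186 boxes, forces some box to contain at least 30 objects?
n = (30 − 1)·186 + 1 = 5395

By the generalised pigeonhole principle, to guarantee some box contains ≥ r objects we need more than (r − 1) · k objects total. Threshold: n = (r − 1) · k + 1. With r = 30 and k = 186: n = 29 · 186 + 1 = 5394 + 1 = 5395. For n = 5394 = 29 · 186, we can put exactly 29 objects in every box, avoiding 30 in any single one — so 5395 is tight.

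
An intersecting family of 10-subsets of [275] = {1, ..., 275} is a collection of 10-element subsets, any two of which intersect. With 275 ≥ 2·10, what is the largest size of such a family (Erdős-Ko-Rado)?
max |F| = C(274, 9) = 21005455717413804

Erdős-Ko-Rado (1961): when n ≥ 2k, max |F| = C(n−1, k−1). The bound is attained by the star {A : i ∈ A} for any fixed i ∈ [n]. Here C(275−1, 10−1) = C(274, 9) = 21005455717413804.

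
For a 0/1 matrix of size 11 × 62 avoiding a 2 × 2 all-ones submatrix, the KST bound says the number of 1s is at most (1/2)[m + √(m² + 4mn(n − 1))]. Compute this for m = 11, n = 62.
z(11, 62; 2, 2) ≤ (1/2)[11 + √(11² + 4·11·62·61)] = (1/2)[11 + √166529] = 209.5398

Kővári–Sós–Turán: let r_1, ..., r_11 be the row sums and z = Σ r_i the total number of 1s. Each pair of columns can share at most one row with both entries 1 (else a 2×2 all-ones block appears), so Σ_i C(r_i, 2) ≤ C(62, 2) = 1891. By convexity Σ_i C(r_i, 2) ≥ 11·C(z/11, 2) = z(z − 11)/(2·11), giving z² − 11z − 11·62·61 ≤ 0 and hence z ≤ (1/2)[11 + √(121 + 4·41602)] = (1/2)[11 + √166529] ≈ (1/2)(11 + 408.0796) = 209.5398.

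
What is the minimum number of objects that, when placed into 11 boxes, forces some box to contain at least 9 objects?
n = (9 − 1)·11 + 1 = 89

By the generalised pigeonhole principle, to guarantee some box contains ≥ r objects we need more than (r − 1) · k objects total. Threshold: n = (r − 1) · k + 1. With r = 9 and k = 11: n = 8 · 11 + 1 = 88 + 1 = 89. For n = 88 = 8 · 11, we can put exactly 8 objects in every box, avoiding 9 in any single one — so 89 is tight.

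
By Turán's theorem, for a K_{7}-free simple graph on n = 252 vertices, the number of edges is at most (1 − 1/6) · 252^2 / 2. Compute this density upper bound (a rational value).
Turán density bound = (5/6) · 252^2/2 = 26460

Turán's theorem: ex(n, K_{r+1}) is achieved by the complete r-partite Turán graph T(n, r) with parts as balanced as possible, and is at most (1 − 1/r) · n^2/2. For r = 6, n = 252: the density bound is (5/6) · 63504/2 = 26460. Since 6 ∣ 252, the Turán graph T(252, 6) has parts of equal size 42, and its edge count e(T(252, 6)) = 26460 attains the density bound exactly.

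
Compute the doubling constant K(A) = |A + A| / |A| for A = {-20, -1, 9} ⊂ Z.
K = |A + A| / |A| = 6/3 = 2

Enumerate A + A = {a + b : a, b ∈ A}. With |A| = 3, there are |A|^2 = 9 ordered sum pairs; collecting distinct values, A + A = {-40, -21, -11, -2, 8, 18}, so |A + A| = 6. Thus K = 6/3 = 2. For comparison, the minimum possible |A + A| over all 3-element sets is 2·3 − 1 = 5 (so min K = 5/3), attained only by arithmetic progressions.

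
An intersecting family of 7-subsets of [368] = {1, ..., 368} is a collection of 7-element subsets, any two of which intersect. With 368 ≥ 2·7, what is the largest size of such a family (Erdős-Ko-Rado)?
max |F| = C(367, 6) = 3257047534741

Erdős-Ko-Rado (1961): when n ≥ 2k, max |F| = C(n−1, k−1). The bound is attained by the star {A : i ∈ A} for any fixed i ∈ [n]. Here C(368−1, 7−1) = C(367, 6) = 3257047534741.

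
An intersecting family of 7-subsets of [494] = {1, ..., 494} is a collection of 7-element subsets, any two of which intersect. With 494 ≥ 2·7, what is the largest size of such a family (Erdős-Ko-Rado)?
max |F| = C(493, 6) = 19341305238724

Erdős-Ko-Rado (1961): when n ≥ 2k, max |F| = C(n−1, k−1). The bound is attained by the star {A : i ∈ A} for any fixed i ∈ [n]. Here C(494−1, 7−1) = C(493, 6) = 19341305238724.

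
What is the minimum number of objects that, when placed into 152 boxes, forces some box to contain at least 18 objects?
n = (18 − 1)·152 + 1 = 2585

By the generalised pigeonhole principle, to guarantee some box contains ≥ r objects we need more than (r − 1) · k objects total. Threshold: n = (r − 1) · k + 1. With r = 18 and k = 152: n = 17 · 152 + 1 = 2584 + 1 = 2585. For n = 2584 = 17 · 152, we can put exactly 17 objects in every box, avoiding 18 in any single one — so 2585 is tight.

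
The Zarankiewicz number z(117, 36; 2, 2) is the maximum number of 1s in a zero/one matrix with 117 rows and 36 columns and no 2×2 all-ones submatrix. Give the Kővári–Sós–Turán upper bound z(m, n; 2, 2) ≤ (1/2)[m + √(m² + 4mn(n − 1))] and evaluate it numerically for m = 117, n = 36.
z(117, 36; 2, 2) ≤ (1/2)[117 + √(117² + 4·117·36·35)] = (1/2)[117 + √603369] = 446.8842

Kővári–Sós–Turán: let r_1, ..., r_117 be the row sums and z = Σ r_i the total number of 1s. Each pair of columns can share at most one row with both entries 1 (else a 2×2 all-ones block appears), so Σ_i C(r_i, 2) ≤ C(36, 2) = 630. By convexity Σ_i C(r_i, 2) ≥ 117·C(z/117, 2) = z(z − 117)/(2·117), giving z² − 117z − 117·36·35 ≤ 0 and hence z ≤ (1/2)[117 + √(13689 + 4·147420)] = (1/2)[117 + √603369] ≈ (1/2)(117 + 776.7683) = 446.8842.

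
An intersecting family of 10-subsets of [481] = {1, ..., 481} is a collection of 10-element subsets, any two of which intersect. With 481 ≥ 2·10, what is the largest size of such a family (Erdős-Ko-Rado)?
max |F| = C(480, 9) = 3456543581049653600

Erdős-Ko-Rado (1961): when n ≥ 2k, max |F| = C(n−1, k−1). The bound is attained by the star {A : i ∈ A} for any fixed i ∈ [n]. Here C(481−1, 10−1) = C(480, 9) = 3456543581049653600.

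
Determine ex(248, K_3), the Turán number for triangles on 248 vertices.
ex(248, K_3) = ⌊248^2/4⌋ = 15376

Mantel (1907): a triangle-free graph on n vertices has at most ⌊n^2/4⌋ edges, with equality for the complete bipartite graph K_{⌊n/2⌋, ⌈n/2⌉}. For n = 248: ⌊248^2/4⌋ = ⌊61504/4⌋ = 15376. The extremal graph is K_{124, 124}, which has 124·124 = 15376 edges.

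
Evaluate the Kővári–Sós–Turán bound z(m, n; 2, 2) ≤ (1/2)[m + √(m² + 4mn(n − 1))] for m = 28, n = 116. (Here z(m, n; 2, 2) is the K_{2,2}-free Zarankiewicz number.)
z(28, 116; 2, 2) ≤ (1/2)[28 + √(28² + 4·28·116·115)] = (1/2)[28 + √1494864] = 625.3232

Kővári–Sós–Turán: let r_1, ..., r_28 be the row sums and z = Σ r_i the total number of 1s. Each pair of columns can share at most one row with both entries 1 (else a 2×2 all-ones block appears), so Σ_i C(r_i, 2) ≤ C(116, 2) = 6670. By convexity Σ_i C(r_i, 2) ≥ 28·C(z/28, 2) = z(z − 28)/(2·28), giving z² − 28z − 28·116·115 ≤ 0 and hence z ≤ (1/2)[28 + √(784 + 4·373520)] = (1/2)[28 + √1494864] ≈ (1/2)(28 + 1222.6463) = 625.3232.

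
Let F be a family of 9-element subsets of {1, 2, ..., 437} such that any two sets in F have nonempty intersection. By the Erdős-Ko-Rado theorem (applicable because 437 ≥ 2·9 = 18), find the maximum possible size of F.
max |F| = C(436, 8) = 30361247588490390

Erdős-Ko-Rado (1961): when n ≥ 2k, max |F| = C(n−1, k−1). The bound is attained by the star {A : i ∈ A} for any fixed i ∈ [n]. Here C(437−1, 9−1) = C(436, 8) = 30361247588490390.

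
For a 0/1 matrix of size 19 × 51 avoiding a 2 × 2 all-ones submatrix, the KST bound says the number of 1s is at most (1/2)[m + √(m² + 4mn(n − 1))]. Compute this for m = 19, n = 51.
z(19, 51; 2, 2) ≤ (1/2)[19 + √(19² + 4·19·51·50)] = (1/2)[19 + √194161] = 229.8185

Kővári–Sós–Turán: let r_1, ..., r_19 be the row sums and z = Σ r_i the total number of 1s. Each pair of columns can share at most one row with both entries 1 (else a 2×2 all-ones block appears), so Σ_i C(r_i, 2) ≤ C(51, 2) = 1275. By convexity Σ_i C(r_i, 2) ≥ 19·C(z/19, 2) = z(z − 19)/(2·19), giving z² − 19z − 19·51·50 ≤ 0 and hence z ≤ (1/2)[19 + √(361 + 4·48450)] = (1/2)[19 + √194161] ≈ (1/2)(19 + 440.637) = 229.8185.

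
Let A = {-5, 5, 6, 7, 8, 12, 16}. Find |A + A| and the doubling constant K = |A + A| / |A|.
K = |A + A| / |A| = 23/7

Enumerate A + A = {a + b : a, b ∈ A}. With |A| = 7, there are |A|^2 = 49 ordered sum pairs; collecting distinct values, A + A = {-10, 0, 1, 2, 3, 7, 10, 11, 12, 13, 14, 15, 16, 17, 18, 19, 20, 21, 22, 23, 24, 28, 32}, so |A + A| = 23. Thus K = 23/7. For comparison, the minimum possible |A + A| over all 7-element sets is 2·7 − 1 = 13 (so min K = 13/7), attained only by arithmetic progressions.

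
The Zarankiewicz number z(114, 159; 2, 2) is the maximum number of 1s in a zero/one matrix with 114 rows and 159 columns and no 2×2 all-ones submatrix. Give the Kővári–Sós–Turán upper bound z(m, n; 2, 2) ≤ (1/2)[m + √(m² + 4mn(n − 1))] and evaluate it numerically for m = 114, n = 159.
z(114, 159; 2, 2) ≤ (1/2)[114 + √(114² + 4·114·159·158)] = (1/2)[114 + √11468628] = 1750.2681

Kővári–Sós–Turán: let r_1, ..., r_114 be the row sums and z = Σ r_i the total number of 1s. Each pair of columns can share at most one row with both entries 1 (else a 2×2 all-ones block appears), so Σ_i C(r_i, 2) ≤ C(159, 2) = 12561. By convexity Σ_i C(r_i, 2) ≥ 114·C(z/114, 2) = z(z − 114)/(2·114), giving z² − 114z − 114·159·158 ≤ 0 and hence z ≤ (1/2)[114 + √(12996 + 4·2863908)] = (1/2)[114 + √11468628] ≈ (1/2)(114 + 3386.5363) = 1750.2681.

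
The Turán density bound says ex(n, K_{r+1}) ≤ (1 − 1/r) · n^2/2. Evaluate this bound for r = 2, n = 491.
Turán density bound = (1/2) · 491^2/2 = 241081/4 ≈ 60270.25

Turán's theorem: ex(n, K_{r+1}) is achieved by the complete r-partite Turán graph T(n, r) with parts as balanced as possible, and is at most (1 − 1/r) · n^2/2. For r = 2, n = 491: the density bound is (1/2) · 241081/2 = 241081/4 ≈ 60270.25. The integer-valued extremum is e(T(491, 2)) = 60270, which is strictly less than the density bound 241081/4 since 2 ∤ 491 (the parts of T(491, 2) cannot all be equal).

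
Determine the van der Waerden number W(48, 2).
W(48, 2) = 48 + 1 = 49

A 2-term AP is any pair of integers, so a monochromatic 2-AP exists iff some colour is used at least twice. With 48 colours, the colouring i ↦ i on {1, ..., 48} uses each colour once, avoiding any monochromatic pair, so W(48, 2) > 48. For {1, ..., 49}, pigeonhole forces two integers of the same colour, which form a monochromatic 2-AP. Hence W(48, 2) = 49.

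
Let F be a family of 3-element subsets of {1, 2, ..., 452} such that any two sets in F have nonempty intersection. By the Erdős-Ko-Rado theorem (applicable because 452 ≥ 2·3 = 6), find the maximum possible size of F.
max |F| = C(451, 2) = 101475

The Erdős-Ko-Rado theorem states: for n ≥ 2k, an intersecting family of k-subsets of an n-element set has size at most C(n − 1, k − 1), with equality for 'star' families {A ⊆ [n] : |A| = k, i ∈ A} (fix an element i). For n = 452, k = 3: C(451, 2) = 101475.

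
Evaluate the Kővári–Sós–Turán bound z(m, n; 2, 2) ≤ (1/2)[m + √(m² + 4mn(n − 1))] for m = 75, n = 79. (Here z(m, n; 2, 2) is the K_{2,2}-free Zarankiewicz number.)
z(75, 79; 2, 2) ≤ (1/2)[75 + √(75² + 4·75·79·78)] = (1/2)[75 + √1854225] = 718.3497

Kővári–Sós–Turán: let r_1, ..., r_75 be the row sums and z = Σ r_i the total number of 1s. Each pair of columns can share at most one row with both entries 1 (else a 2×2 all-ones block appears), so Σ_i C(r_i, 2) ≤ C(79, 2) = 3081. By convexity Σ_i C(r_i, 2) ≥ 75·C(z/75, 2) = z(z − 75)/(2·75), giving z² − 75z − 75·79·78 ≤ 0 and hence z ≤ (1/2)[75 + √(5625 + 4·462150)] = (1/2)[75 + √1854225] ≈ (1/2)(75 + 1361.6993) = 718.3497.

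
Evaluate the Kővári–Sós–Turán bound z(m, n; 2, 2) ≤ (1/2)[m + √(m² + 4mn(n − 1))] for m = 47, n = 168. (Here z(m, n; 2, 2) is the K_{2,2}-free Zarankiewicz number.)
z(47, 168; 2, 2) ≤ (1/2)[47 + √(47² + 4·47·168·167)] = (1/2)[47 + √5276737] = 1172.0575

Kővári–Sós–Turán: let r_1, ..., r_47 be the row sums and z = Σ r_i the total number of 1s. Each pair of columns can share at most one row with both entries 1 (else a 2×2 all-ones block appears), so Σ_i C(r_i, 2) ≤ C(168, 2) = 14028. By convexity Σ_i C(r_i, 2) ≥ 47·C(z/47, 2) = z(z − 47)/(2·47), giving z² − 47z − 47·168·167 ≤ 0 and hence z ≤ (1/2)[47 + √(2209 + 4·1318632)] = (1/2)[47 + √5276737] ≈ (1/2)(47 + 2297.1149) = 1172.0575.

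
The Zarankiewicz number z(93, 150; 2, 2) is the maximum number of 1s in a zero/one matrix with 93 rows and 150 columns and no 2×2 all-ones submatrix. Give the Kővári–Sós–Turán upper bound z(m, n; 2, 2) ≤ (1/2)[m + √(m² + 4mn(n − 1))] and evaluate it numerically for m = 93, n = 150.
z(93, 150; 2, 2) ≤ (1/2)[93 + √(93² + 4·93·150·149)] = (1/2)[93 + √8322849] = 1488.9674

Kővári–Sós–Turán: let r_1, ..., r_93 be the row sums and z = Σ r_i the total number of 1s. Each pair of columns can share at most one row with both entries 1 (else a 2×2 all-ones block appears), so Σ_i C(r_i, 2) ≤ C(150, 2) = 11175. By convexity Σ_i C(r_i, 2) ≥ 93·C(z/93, 2) = z(z − 93)/(2·93), giving z² − 93z − 93·150·149 ≤ 0 and hence z ≤ (1/2)[93 + √(8649 + 4·2078550)] = (1/2)[93 + √8322849] ≈ (1/2)(93 + 2884.9348) = 1488.9674.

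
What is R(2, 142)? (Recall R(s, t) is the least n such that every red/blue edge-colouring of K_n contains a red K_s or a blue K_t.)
R(2, 142) = 142

R(2, k) = k for all k ≥ 2: in a 2-colouring of K_k, either some edge is red (a red K_2) or all edges are blue (a blue K_k). And K_{141} coloured all-blue has no blue K_142, so R(2, 142) > 141. Hence R(2, 142) = 142.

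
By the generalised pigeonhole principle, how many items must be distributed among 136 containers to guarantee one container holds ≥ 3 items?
n = (3 − 1)·136 + 1 = 273

By the generalised pigeonhole principle, to guarantee some box contains ≥ r objects we need more than (r − 1) · k objects total. Threshold: n = (r − 1) · k + 1. With r = 3 and k = 136: n = 2 · 136 + 1 = 272 + 1 = 273. For n = 272 = 2 · 136, we can put exactly 2 objects in every box, avoiding 3 in any single one — so 273 is tight.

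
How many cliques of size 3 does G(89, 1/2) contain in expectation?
E[# K_3] = C(89, 3) · (1/2)^C(3, 2) = 113564 / 2^3 = 28391/2 = 14195.5

For each 3-subset S of vertices (there are C(89, 3) = 113564 such S), let X_S = 1 if S induces a K_3 (all C(3, 2) = 3 edges present). Then P(X_S = 1) = (1/2)^3 = 1/8. By linearity of expectation, E[# K_3] = C(89, 3) · (1/2)^3 = 113564 / 8 = 28391/2 = 14195.5.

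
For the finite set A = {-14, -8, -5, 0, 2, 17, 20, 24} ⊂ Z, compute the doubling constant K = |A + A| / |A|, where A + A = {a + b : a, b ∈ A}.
K = |A + A| / |A| = 34/8 = 17/4

Enumerate A + A = {a + b : a, b ∈ A}. With |A| = 8, there are |A|^2 = 64 ordered sum pairs; collecting distinct values, A + A = {-28, -22, -19, -16, -14, -13, -12, -10, -8, -6, -5, -3, 0, 2, 3, 4, 6, 9, 10, 12, 15, 16, 17, 19, 20, 22, 24, 26, 34, 37, 40, 41, 44, 48}, so |A + A| = 34. Thus K = 34/8 = 17/4. For comparison, the minimum possible |A + A| over all 8-element sets is 2·8 − 1 = 15 (so min K = 15/8), attained only by arithmetic progressions.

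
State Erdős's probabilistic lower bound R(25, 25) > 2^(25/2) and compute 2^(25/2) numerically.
2^(25/2) = 5792.6188; so R(25, 25) > 5792.6188

Colour each edge of K_n uniformly at random with red/blue. The expected number of monochromatic K_25 is C(n, 25) · 2 · 2^(−C(25,2)). If C(n, 25) · 2^(1 − C(25,2)) < 1, then with positive probability no monochromatic K_25 exists, so R(25, 25) > n. The standard estimate C(n, 25) ≤ n^25/25! shows this inequality holds whenever n ≤ 2^(25/2) (since 25! · 2^(C(25,2) − 1) > 2^(25^2/2) ≥ n^25). Hence R(25, 25) > 2^(25/2) = 5792.6188.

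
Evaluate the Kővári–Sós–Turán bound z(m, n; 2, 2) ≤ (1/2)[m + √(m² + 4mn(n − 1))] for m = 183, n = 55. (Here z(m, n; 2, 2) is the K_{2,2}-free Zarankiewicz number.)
z(183, 55; 2, 2) ≤ (1/2)[183 + √(183² + 4·183·55·54)] = (1/2)[183 + √2207529] = 834.3878

Kővári–Sós–Turán: let r_1, ..., r_183 be the row sums and z = Σ r_i the total number of 1s. Each pair of columns can share at most one row with both entries 1 (else a 2×2 all-ones block appears), so Σ_i C(r_i, 2) ≤ C(55, 2) = 1485. By convexity Σ_i C(r_i, 2) ≥ 183·C(z/183, 2) = z(z − 183)/(2·183), giving z² − 183z − 183·55·54 ≤ 0 and hence z ≤ (1/2)[183 + √(33489 + 4·543510)] = (1/2)[183 + √2207529] ≈ (1/2)(183 + 1485.7756) = 834.3878.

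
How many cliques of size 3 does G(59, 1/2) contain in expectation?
E[# K_3] = C(59, 3) · (1/2)^C(3, 2) = 32509 / 2^3 = 4063.625

For each 3-subset S of vertices (there are C(59, 3) = 32509 such S), let X_S = 1 if S induces a K_3 (all C(3, 2) = 3 edges present). Then P(X_S = 1) = (1/2)^3 = 1/8. By linearity of expectation, E[# K_3] = C(59, 3) · (1/2)^3 = 32509 / 8 = 4063.625.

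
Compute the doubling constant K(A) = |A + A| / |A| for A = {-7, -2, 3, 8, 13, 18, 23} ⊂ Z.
K = |A + A| / |A| = 13/7

Enumerate A + A = {a + b : a, b ∈ A}. With |A| = 7, there are |A|^2 = 49 ordered sum pairs; collecting distinct values, A + A = {-14, -9, -4, 1, 6, 11, 16, 21, 26, 31, 36, 41, 46}, so |A + A| = 13. Thus K = 13/7. Here |A + A| = 2|A| − 1 = 13, the minimum possible — so K = 13/7 is minimal, which holds iff A is an arithmetic progression.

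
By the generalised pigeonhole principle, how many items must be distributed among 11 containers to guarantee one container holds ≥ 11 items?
n = (11 − 1)·11 + 1 = 111

By the generalised pigeonhole principle, to guarantee some box contains ≥ r objects we need more than (r − 1) · k objects total. Threshold: n = (r − 1) · k + 1. With r = 11 and k = 11: n = 10 · 11 + 1 = 110 + 1 = 111. For n = 110 = 10 · 11, we can put exactly 10 objects in every box, avoiding 11 in any single one — so 111 is tight.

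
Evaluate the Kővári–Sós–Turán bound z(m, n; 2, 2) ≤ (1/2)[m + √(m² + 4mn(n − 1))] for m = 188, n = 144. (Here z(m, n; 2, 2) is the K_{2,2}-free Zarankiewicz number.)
z(188, 144; 2, 2) ≤ (1/2)[188 + √(188² + 4·188·144·143)] = (1/2)[188 + √15520528] = 2063.8051

Kővári–Sós–Turán: let r_1, ..., r_188 be the row sums and z = Σ r_i the total number of 1s. Each pair of columns can share at most one row with both entries 1 (else a 2×2 all-ones block appears), so Σ_i C(r_i, 2) ≤ C(144, 2) = 10296. By convexity Σ_i C(r_i, 2) ≥ 188·C(z/188, 2) = z(z − 188)/(2·188), giving z² − 188z − 188·144·143 ≤ 0 and hence z ≤ (1/2)[188 + √(35344 + 4·3871296)] = (1/2)[188 + √15520528] ≈ (1/2)(188 + 3939.6101) = 2063.8051.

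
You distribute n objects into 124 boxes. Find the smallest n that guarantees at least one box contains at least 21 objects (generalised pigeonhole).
n = (21 − 1)·124 + 1 = 2481

By the generalised pigeonhole principle, to guarantee some box contains ≥ r objects we need more than (r − 1) · k objects total. Threshold: n = (r − 1) · k + 1. With r = 21 and k = 124: n = 20 · 124 + 1 = 2480 + 1 = 2481. For n = 2480 = 20 · 124, we can put exactly 20 objects in every box, avoiding 21 in any single one — so 2481 is tight.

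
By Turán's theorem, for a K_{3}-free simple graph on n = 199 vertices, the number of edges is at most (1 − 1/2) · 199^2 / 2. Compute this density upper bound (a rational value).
Turán density bound = (1/2) · 199^2/2 = 39601/4 ≈ 9900.25

Turán's theorem: ex(n, K_{r+1}) is achieved by the complete r-partite Turán graph T(n, r) with parts as balanced as possible, and is at most (1 − 1/r) · n^2/2. For r = 2, n = 199: the density bound is (1/2) · 39601/2 = 39601/4 ≈ 9900.25. The integer-valued extremum is e(T(199, 2)) = 9900, which is strictly less than the density bound 39601/4 since 2 ∤ 199 (the parts of T(199, 2) cannot all be equal).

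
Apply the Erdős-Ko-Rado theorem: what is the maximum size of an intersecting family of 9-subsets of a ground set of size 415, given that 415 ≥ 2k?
max |F| = C(414, 8) = 19995425223496173

Erdős-Ko-Rado (1961): when n ≥ 2k, max |F| = C(n−1, k−1). The bound is attained by the star {A : i ∈ A} for any fixed i ∈ [n]. Here C(415−1, 9−1) = C(414, 8) = 19995425223496173.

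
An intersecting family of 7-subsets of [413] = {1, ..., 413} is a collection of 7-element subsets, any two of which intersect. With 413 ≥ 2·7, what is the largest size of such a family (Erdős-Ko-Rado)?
max |F| = C(412, 6) = 6548898787684

The Erdős-Ko-Rado theorem states: for n ≥ 2k, an intersecting family of k-subsets of an n-element set has size at most C(n − 1, k − 1), with equality for 'star' families {A ⊆ [n] : |A| = k, i ∈ A} (fix an element i). For n = 413, k = 7: C(412, 6) = 6548898787684.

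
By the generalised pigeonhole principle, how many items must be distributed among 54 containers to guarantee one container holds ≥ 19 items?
n = (19 − 1)·54 + 1 = 973

By the generalised pigeonhole principle, to guarantee some box contains ≥ r objects we need more than (r − 1) · k objects total. Threshold: n = (r − 1) · k + 1. With r = 19 and k = 54: n = 18 · 54 + 1 = 972 + 1 = 973. For n = 972 = 18 · 54, we can put exactly 18 objects in every box, avoiding 19 in any single one — so 973 is tight.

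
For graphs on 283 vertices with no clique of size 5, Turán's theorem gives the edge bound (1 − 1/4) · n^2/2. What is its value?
Turán density bound = (3/4) · 283^2/2 = 240267/8 ≈ 30033.375

Turán's theorem: ex(n, K_{r+1}) is achieved by the complete r-partite Turán graph T(n, r) with parts as balanced as possible, and is at most (1 − 1/r) · n^2/2. For r = 4, n = 283: the density bound is (3/4) · 80089/2 = 240267/8 ≈ 30033.375. The integer-valued extremum is e(T(283, 4)) = 30033, which is strictly less than the density bound 240267/8 since 4 ∤ 283 (the parts of T(283, 4) cannot all be equal).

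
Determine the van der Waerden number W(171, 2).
W(171, 2) = 171 + 1 = 172

A 2-term AP is any pair of integers, so a monochromatic 2-AP exists iff some colour is used at least twice. With 171 colours, the colouring i ↦ i on {1, ..., 171} uses each colour once, avoiding any monochromatic pair, so W(171, 2) > 171. For {1, ..., 172}, pigeonhole forces two integers of the same colour, which form a monochromatic 2-AP. Hence W(171, 2) = 172.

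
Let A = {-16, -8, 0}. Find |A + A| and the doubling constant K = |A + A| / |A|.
K = |A + A| / |A| = 5/3

Enumerate A + A = {a + b : a, b ∈ A}. With |A| = 3, there are |A|^2 = 9 ordered sum pairs; collecting distinct values, A + A = {-32, -24, -16, -8, 0}, so |A + A| = 5. Thus K = 5/3. Here |A + A| = 2|A| − 1 = 5, the minimum possible — so K = 5/3 is minimal, which holds iff A is an arithmetic progression.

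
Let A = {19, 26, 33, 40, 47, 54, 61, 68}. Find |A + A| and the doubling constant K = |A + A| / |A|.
K = |A + A| / |A| = 15/8

Enumerate A + A = {a + b : a, b ∈ A}. With |A| = 8, there are |A|^2 = 64 ordered sum pairs; collecting distinct values, A + A = {38, 45, 52, 59, 66, 73, 80, 87, 94, 101, 108, 115, 122, 129, 136}, so |A + A| = 15. Thus K = 15/8. Here |A + A| = 2|A| − 1 = 15, the minimum possible — so K = 15/8 is minimal, which holds iff A is an arithmetic progression.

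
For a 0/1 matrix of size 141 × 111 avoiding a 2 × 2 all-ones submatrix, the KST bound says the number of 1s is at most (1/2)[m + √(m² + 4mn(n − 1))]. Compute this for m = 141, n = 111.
z(141, 111; 2, 2) ≤ (1/2)[141 + √(141² + 4·141·111·110)] = (1/2)[141 + √6906321] = 1384.494

Kővári–Sós–Turán: let r_1, ..., r_141 be the row sums and z = Σ r_i the total number of 1s. Each pair of columns can share at most one row with both entries 1 (else a 2×2 all-ones block appears), so Σ_i C(r_i, 2) ≤ C(111, 2) = 6105. By convexity Σ_i C(r_i, 2) ≥ 141·C(z/141, 2) = z(z − 141)/(2·141), giving z² − 141z − 141·111·110 ≤ 0 and hence z ≤ (1/2)[141 + √(19881 + 4·1721610)] = (1/2)[141 + √6906321] ≈ (1/2)(141 + 2627.988) = 1384.494.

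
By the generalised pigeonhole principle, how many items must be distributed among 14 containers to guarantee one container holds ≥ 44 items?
n = (44 − 1)·14 + 1 = 603

By the generalised pigeonhole principle, to guarantee some box contains ≥ r objects we need more than (r − 1) · k objects total. Threshold: n = (r − 1) · k + 1. With r = 44 and k = 14: n = 43 · 14 + 1 = 602 + 1 = 603. For n = 602 = 43 · 14, we can put exactly 43 objects in every box, avoiding 44 in any single one — so 603 is tight.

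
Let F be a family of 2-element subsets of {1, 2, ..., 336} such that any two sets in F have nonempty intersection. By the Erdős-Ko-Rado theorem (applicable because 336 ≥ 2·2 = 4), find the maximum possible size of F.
max |F| = C(335, 1) = 335

Erdős-Ko-Rado (1961): when n ≥ 2k, max |F| = C(n−1, k−1). The bound is attained by the star {A : i ∈ A} for any fixed i ∈ [n]. Here C(336−1, 2−1) = C(335, 1) = 335.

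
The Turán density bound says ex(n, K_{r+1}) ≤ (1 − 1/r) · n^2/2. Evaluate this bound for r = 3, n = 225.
Turán density bound = (2/3) · 225^2/2 = 16875

Turán's theorem: ex(n, K_{r+1}) is achieved by the complete r-partite Turán graph T(n, r) with parts as balanced as possible, and is at most (1 − 1/r) · n^2/2. For r = 3, n = 225: the density bound is (2/3) · 50625/2 = 16875. Since 3 ∣ 225, the Turán graph T(225, 3) has parts of equal size 75, and its edge count e(T(225, 3)) = 16875 attains the density bound exactly.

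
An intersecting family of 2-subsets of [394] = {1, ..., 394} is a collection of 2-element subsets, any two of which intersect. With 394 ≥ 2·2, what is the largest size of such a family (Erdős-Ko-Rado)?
max |F| = C(393, 1) = 393

Erdős-Ko-Rado (1961): when n ≥ 2k, max |F| = C(n−1, k−1). The bound is attained by the star {A : i ∈ A} for any fixed i ∈ [n]. Here C(394−1, 2−1) = C(393, 1) = 393.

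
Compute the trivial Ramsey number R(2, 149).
R(2, 149) = 149

R(2, k) = k for all k ≥ 2: in a 2-colouring of K_k, either some edge is red (a red K_2) or all edges are blue (a blue K_k). And K_{148} coloured all-blue has no blue K_149, so R(2, 149) > 148. Hence R(2, 149) = 149.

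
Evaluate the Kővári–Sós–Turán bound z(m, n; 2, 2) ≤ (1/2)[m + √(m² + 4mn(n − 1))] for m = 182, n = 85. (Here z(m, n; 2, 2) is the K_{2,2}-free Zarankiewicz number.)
z(182, 85; 2, 2) ≤ (1/2)[182 + √(182² + 4·182·85·84)] = (1/2)[182 + √5231044] = 1234.5738

Kővári–Sós–Turán: let r_1, ..., r_182 be the row sums and z = Σ r_i the total number of 1s. Each pair of columns can share at most one row with both entries 1 (else a 2×2 all-ones block appears), so Σ_i C(r_i, 2) ≤ C(85, 2) = 3570. By convexity Σ_i C(r_i, 2) ≥ 182·C(z/182, 2) = z(z − 182)/(2·182), giving z² − 182z − 182·85·84 ≤ 0 and hence z ≤ (1/2)[182 + √(33124 + 4·1299480)] = (1/2)[182 + √5231044] ≈ (1/2)(182 + 2287.1476) = 1234.5738.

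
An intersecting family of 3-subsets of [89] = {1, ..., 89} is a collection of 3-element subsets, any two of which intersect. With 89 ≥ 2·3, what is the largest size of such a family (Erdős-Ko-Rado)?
max |F| = C(88, 2) = 3828

The Erdős-Ko-Rado theorem states: for n ≥ 2k, an intersecting family of k-subsets of an n-element set has size at most C(n − 1, k − 1), with equality for 'star' families {A ⊆ [n] : |A| = k, i ∈ A} (fix an element i). For n = 89, k = 3: C(88, 2) = 3828.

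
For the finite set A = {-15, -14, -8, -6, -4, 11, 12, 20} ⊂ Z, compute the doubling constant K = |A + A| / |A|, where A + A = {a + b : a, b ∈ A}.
K = |A + A| / |A| = 32/8 = 4

Enumerate A + A = {a + b : a, b ∈ A}. With |A| = 8, there are |A|^2 = 64 ordered sum pairs; collecting distinct values, A + A = {-30, -29, -28, -23, -22, -21, -20, -19, -18, -16, -14, -12, -10, -8, -4, -3, -2, 3, 4, 5, 6, 7, 8, 12, 14, 16, 22, 23, 24, 31, 32, 40}, so |A + A| = 32. Thus K = 32/8 = 4. For comparison, the minimum possible |A + A| over all 8-element sets is 2·8 − 1 = 15 (so min K = 15/8), attained only by arithmetic progressions.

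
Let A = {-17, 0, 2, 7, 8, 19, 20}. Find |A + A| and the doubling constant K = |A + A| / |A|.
K = |A + A| / |A| = 26/7

Enumerate A + A = {a + b : a, b ∈ A}. With |A| = 7, there are |A|^2 = 49 ordered sum pairs; collecting distinct values, A + A = {-34, -17, -15, -10, -9, 0, 2, 3, 4, 7, 8, 9, 10, 14, 15, 16, 19, 20, 21, 22, 26, 27, 28, 38, 39, 40}, so |A + A| = 26. Thus K = 26/7. For comparison, the minimum possible |A + A| over all 7-element sets is 2·7 − 1 = 13 (so min K = 13/7), attained only by arithmetic progressions.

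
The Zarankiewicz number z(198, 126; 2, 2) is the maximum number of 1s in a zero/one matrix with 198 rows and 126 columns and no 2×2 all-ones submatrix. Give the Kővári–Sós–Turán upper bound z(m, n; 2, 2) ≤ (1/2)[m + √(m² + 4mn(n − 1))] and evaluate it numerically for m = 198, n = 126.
z(198, 126; 2, 2) ≤ (1/2)[198 + √(198² + 4·198·126·125)] = (1/2)[198 + √12513204] = 1867.7004

Kővári–Sós–Turán: let r_1, ..., r_198 be the row sums and z = Σ r_i the total number of 1s. Each pair of columns can share at most one row with both entries 1 (else a 2×2 all-ones block appears), so Σ_i C(r_i, 2) ≤ C(126, 2) = 7875. By convexity Σ_i C(r_i, 2) ≥ 198·C(z/198, 2) = z(z − 198)/(2·198), giving z² − 198z − 198·126·125 ≤ 0 and hence z ≤ (1/2)[198 + √(39204 + 4·3118500)] = (1/2)[198 + √12513204] ≈ (1/2)(198 + 3537.4007) = 1867.7004.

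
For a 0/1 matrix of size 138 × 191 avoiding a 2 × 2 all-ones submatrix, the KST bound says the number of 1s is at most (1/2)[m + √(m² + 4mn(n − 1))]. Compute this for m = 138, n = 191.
z(138, 191; 2, 2) ≤ (1/2)[138 + √(138² + 4·138·191·190)] = (1/2)[138 + √20051124] = 2307.9241

Kővári–Sós–Turán: let r_1, ..., r_138 be the row sums and z = Σ r_i the total number of 1s. Each pair of columns can share at most one row with both entries 1 (else a 2×2 all-ones block appears), so Σ_i C(r_i, 2) ≤ C(191, 2) = 18145. By convexity Σ_i C(r_i, 2) ≥ 138·C(z/138, 2) = z(z − 138)/(2·138), giving z² − 138z − 138·191·190 ≤ 0 and hence z ≤ (1/2)[138 + √(19044 + 4·5008020)] = (1/2)[138 + √20051124] ≈ (1/2)(138 + 4477.8481) = 2307.9241.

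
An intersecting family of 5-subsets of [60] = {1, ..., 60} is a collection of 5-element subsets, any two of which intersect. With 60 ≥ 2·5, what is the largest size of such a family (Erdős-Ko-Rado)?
max |F| = C(59, 4) = 455126

The Erdős-Ko-Rado theorem states: for n ≥ 2k, an intersecting family of k-subsets of an n-element set has size at most C(n − 1, k − 1), with equality for 'star' families {A ⊆ [n] : |A| = k, i ∈ A} (fix an element i). For n = 60, k = 5: C(59, 4) = 455126.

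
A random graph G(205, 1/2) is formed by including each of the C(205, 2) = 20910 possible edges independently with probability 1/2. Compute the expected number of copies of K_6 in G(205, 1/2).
E[# K_6] = C(205, 6) · (1/2)^C(6, 2) = 95746959700 / 2^15 = 23936739925/8192 ≈ 2921965.322876

For each 6-subset S of vertices (there are C(205, 6) = 95746959700 such S), let X_S = 1 if S induces a K_6 (all C(6, 2) = 15 edges present). Then P(X_S = 1) = (1/2)^15 = 1/32768. By linearity of expectation, E[# K_6] = C(205, 6) · (1/2)^15 = 95746959700 / 32768 = 23936739925/8192 ≈ 2921965.322876.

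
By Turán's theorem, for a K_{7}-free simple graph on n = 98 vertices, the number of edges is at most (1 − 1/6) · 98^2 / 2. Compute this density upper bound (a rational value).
Turán density bound = (5/6) · 98^2/2 = 12005/3 ≈ 4001.6667

Turán's theorem: ex(n, K_{r+1}) is achieved by the complete r-partite Turán graph T(n, r) with parts as balanced as possible, and is at most (1 − 1/r) · n^2/2. For r = 6, n = 98: the density bound is (5/6) · 9604/2 = 12005/3 ≈ 4001.6667. The integer-valued extremum is e(T(98, 6)) = 4001, which is strictly less than the density bound 12005/3 since 6 ∤ 98 (the parts of T(98, 6) cannot all be equal).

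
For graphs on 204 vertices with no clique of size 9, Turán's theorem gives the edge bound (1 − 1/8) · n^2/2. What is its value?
Turán density bound = (7/8) · 204^2/2 = 18207

Turán's theorem: ex(n, K_{r+1}) is achieved by the complete r-partite Turán graph T(n, r) with parts as balanced as possible, and is at most (1 − 1/r) · n^2/2. For r = 8, n = 204: the density bound is (7/8) · 41616/2 = 18207. The integer-valued extremum is e(T(204, 8)) = 18206, which is strictly less than the density bound 18207 since 8 ∤ 204 (the parts of T(204, 8) cannot all be equal).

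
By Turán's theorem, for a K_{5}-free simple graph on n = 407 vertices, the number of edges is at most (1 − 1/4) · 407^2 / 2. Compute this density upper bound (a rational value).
Turán density bound = (3/4) · 407^2/2 = 496947/8 ≈ 62118.375

Turán's theorem: ex(n, K_{r+1}) is achieved by the complete r-partite Turán graph T(n, r) with parts as balanced as possible, and is at most (1 − 1/r) · n^2/2. For r = 4, n = 407: the density bound is (3/4) · 165649/2 = 496947/8 ≈ 62118.375. The integer-valued extremum is e(T(407, 4)) = 62118, which is strictly less than the density bound 496947/8 since 4 ∤ 407 (the parts of T(407, 4) cannot all be equal).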